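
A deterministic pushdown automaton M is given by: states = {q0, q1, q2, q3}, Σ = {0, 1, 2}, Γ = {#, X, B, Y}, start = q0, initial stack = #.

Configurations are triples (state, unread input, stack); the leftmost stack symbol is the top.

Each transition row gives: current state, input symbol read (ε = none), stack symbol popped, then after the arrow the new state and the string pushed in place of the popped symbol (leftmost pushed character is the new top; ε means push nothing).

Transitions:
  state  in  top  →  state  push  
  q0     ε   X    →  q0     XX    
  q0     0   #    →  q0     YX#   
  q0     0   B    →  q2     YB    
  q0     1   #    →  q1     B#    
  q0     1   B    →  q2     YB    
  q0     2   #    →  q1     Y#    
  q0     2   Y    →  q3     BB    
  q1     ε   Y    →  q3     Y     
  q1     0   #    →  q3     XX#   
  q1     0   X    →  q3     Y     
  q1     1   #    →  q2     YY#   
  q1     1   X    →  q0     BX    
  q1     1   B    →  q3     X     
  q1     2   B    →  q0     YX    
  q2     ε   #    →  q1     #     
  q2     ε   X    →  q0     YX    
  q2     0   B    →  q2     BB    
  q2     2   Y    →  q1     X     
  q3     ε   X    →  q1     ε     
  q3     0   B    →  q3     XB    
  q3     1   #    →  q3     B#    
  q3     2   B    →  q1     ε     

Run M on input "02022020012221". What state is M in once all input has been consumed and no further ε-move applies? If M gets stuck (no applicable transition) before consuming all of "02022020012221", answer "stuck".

(q0, 02022020012221, #)
  read 0, top #: go to q0, push YX# → (q0, 2022020012221, YX#)
  read 2, top Y: go to q3, push BB → (q3, 022020012221, BBX#)
  read 0, top B: go to q3, push XB → (q3, 22020012221, XBBX#)
  ε-move, top X: go to q1, push ε → (q1, 22020012221, BBX#)
  read 2, top B: go to q0, push YX → (q0, 2020012221, YXBX#)
  read 2, top Y: go to q3, push BB → (q3, 020012221, BBXBX#)
  read 0, top B: go to q3, push XB → (q3, 20012221, XBBXBX#)
  ε-move, top X: go to q1, push ε → (q1, 20012221, BBXBX#)
  read 2, top B: go to q0, push YX → (q0, 0012221, YXBXBX#)
No transition for (q0, 0, top Y); M blocks with input 0012221 remaining.

stuck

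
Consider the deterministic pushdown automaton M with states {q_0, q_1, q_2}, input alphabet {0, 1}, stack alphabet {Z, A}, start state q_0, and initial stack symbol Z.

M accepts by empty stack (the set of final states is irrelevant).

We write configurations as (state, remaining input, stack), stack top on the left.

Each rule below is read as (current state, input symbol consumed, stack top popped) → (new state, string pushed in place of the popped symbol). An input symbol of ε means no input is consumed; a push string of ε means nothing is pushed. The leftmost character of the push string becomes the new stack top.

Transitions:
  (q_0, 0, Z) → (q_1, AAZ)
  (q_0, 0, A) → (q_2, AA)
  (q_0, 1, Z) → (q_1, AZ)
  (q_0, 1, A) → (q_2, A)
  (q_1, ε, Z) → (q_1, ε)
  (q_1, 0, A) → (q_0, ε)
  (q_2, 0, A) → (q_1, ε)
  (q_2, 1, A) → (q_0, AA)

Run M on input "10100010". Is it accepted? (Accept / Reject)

(q_0, 10100010, Z)
  read 1, top Z: go to q_1, push AZ → (q_1, 0100010, AZ)
  read 0, top A: go to q_0, push ε → (q_0, 100010, Z)
  read 1, top Z: go to q_1, push AZ → (q_1, 00010, AZ)
  read 0, top A: go to q_0, push ε → (q_0, 0010, Z)
  read 0, top Z: go to q_1, push AAZ → (q_1, 010, AAZ)
  read 0, top A: go to q_0, push ε → (q_0, 10, AZ)
  read 1, top A: go to q_2, push A → (q_2, 0, AZ)
  read 0, top A: go to q_1, push ε → (q_1, ε, Z)
  ε-move, top Z: go to q_1, push ε → (q_1, ε, ε)
All input consumed and the stack is empty.

Accept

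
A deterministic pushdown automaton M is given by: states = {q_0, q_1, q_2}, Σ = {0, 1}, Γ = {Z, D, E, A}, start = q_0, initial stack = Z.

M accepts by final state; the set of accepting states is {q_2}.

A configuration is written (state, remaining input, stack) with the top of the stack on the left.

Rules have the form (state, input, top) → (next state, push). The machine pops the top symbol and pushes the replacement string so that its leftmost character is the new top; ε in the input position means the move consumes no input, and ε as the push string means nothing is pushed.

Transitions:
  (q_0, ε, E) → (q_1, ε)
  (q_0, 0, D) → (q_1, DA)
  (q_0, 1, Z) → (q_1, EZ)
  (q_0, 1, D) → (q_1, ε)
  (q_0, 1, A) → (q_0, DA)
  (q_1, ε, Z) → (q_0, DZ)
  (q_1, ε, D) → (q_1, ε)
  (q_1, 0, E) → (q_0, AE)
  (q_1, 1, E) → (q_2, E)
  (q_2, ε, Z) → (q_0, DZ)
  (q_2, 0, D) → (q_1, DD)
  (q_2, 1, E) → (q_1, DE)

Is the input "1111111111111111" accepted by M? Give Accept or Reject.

Accept

(q_0, 1111111111111111, Z)
  read 1, top Z: go to q_1, push EZ → (q_1, 111111111111111, EZ)
  read 1, top E: go to q_2, push E → (q_2, 11111111111111, EZ)
  read 1, top E: go to q_1, push DE → (q_1, 1111111111111, DEZ)
  ε-move, top D: go to q_1, push ε → (q_1, 1111111111111, EZ)
  read 1, top E: go to q_2, push E → (q_2, 111111111111, EZ)
  read 1, top E: go to q_1, push DE → (q_1, 11111111111, DEZ)
  ε-move, top D: go to q_1, push ε → (q_1, 11111111111, EZ)
  read 1, top E: go to q_2, push E → (q_2, 1111111111, EZ)
  read 1, top E: go to q_1, push DE → (q_1, 111111111, DEZ)
  ε-move, top D: go to q_1, push ε → (q_1, 111111111, EZ)
  read 1, top E: go to q_2, push E → (q_2, 11111111, EZ)
  read 1, top E: go to q_1, push DE → (q_1, 1111111, DEZ)
  ε-move, top D: go to q_1, push ε → (q_1, 1111111, EZ)
  read 1, top E: go to q_2, push E → (q_2, 111111, EZ)
  read 1, top E: go to q_1, push DE → (q_1, 11111, DEZ)
  ε-move, top D: go to q_1, push ε → (q_1, 11111, EZ)
  read 1, top E: go to q_2, push E → (q_2, 1111, EZ)
  read 1, top E: go to q_1, push DE → (q_1, 111, DEZ)
  ε-move, top D: go to q_1, push ε → (q_1, 111, EZ)
  read 1, top E: go to q_2, push E → (q_2, 11, EZ)
  read 1, top E: go to q_1, push DE → (q_1, 1, DEZ)
  ε-move, top D: go to q_1, push ε → (q_1, 1, EZ)
  read 1, top E: go to q_2, push E → (q_2, ε, EZ)
All input consumed; state q_2 ∈ F.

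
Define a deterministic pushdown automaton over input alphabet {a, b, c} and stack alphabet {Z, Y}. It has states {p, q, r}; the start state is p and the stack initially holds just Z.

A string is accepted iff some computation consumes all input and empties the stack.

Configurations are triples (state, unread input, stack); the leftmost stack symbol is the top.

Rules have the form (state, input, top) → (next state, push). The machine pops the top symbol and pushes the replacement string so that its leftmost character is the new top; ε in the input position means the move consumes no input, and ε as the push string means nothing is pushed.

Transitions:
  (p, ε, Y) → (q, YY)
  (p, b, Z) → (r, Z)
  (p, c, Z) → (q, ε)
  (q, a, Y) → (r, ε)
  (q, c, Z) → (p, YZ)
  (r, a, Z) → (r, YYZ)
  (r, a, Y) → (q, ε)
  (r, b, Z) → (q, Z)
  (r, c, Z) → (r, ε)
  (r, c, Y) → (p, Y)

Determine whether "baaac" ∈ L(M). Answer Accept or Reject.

(p, baaac, Z)
  read b, top Z: go to r, push Z → (r, aaac, Z)
  read a, top Z: go to r, push YYZ → (r, aac, YYZ)
  read a, top Y: go to q, push ε → (q, ac, YZ)
  read a, top Y: go to r, push ε → (r, c, Z)
  read c, top Z: go to r, push ε → (r, ε, ε)
All input consumed and the stack is empty.

Accept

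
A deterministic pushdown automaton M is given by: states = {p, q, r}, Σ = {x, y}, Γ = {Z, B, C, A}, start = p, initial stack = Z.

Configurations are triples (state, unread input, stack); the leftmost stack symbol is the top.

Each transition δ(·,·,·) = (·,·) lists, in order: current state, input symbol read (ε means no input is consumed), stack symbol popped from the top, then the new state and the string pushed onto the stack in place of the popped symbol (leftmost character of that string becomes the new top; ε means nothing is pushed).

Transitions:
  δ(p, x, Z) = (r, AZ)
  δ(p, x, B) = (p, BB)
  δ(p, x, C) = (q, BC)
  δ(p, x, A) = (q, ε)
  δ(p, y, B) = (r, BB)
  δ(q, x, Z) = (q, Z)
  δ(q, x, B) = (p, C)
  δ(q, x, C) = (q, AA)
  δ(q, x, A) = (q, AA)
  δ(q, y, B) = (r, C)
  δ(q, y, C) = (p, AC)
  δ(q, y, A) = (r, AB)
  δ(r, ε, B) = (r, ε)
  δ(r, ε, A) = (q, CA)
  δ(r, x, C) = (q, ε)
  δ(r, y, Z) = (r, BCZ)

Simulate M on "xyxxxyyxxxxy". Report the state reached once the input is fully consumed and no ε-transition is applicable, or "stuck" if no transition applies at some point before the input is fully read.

q

(p, xyxxxyyxxxxy, Z) ⊢ (r, yxxxyyxxxxy, AZ) ⊢ (q, yxxxyyxxxxy, CAZ) ⊢ (p, xxxyyxxxxy, ACAZ) ⊢ (q, xxyyxxxxy, CAZ) ⊢ (q, xyyxxxxy, AAAZ) ⊢ (q, yyxxxxy, AAAAZ) ⊢ (r, yxxxxy, ABAAAZ) ⊢ (q, yxxxxy, CABAAAZ) ⊢ (p, xxxxy, ACABAAAZ) ⊢ (q, xxxy, CABAAAZ) ⊢ (q, xxy, AAABAAAZ) ⊢ (q, xy, AAAABAAAZ) ⊢ (q, y, AAAAABAAAZ) ⊢ (r, ε, ABAAAABAAAZ) ⊢ (q, ε, CABAAAABAAAZ)
All input consumed; M is in state q.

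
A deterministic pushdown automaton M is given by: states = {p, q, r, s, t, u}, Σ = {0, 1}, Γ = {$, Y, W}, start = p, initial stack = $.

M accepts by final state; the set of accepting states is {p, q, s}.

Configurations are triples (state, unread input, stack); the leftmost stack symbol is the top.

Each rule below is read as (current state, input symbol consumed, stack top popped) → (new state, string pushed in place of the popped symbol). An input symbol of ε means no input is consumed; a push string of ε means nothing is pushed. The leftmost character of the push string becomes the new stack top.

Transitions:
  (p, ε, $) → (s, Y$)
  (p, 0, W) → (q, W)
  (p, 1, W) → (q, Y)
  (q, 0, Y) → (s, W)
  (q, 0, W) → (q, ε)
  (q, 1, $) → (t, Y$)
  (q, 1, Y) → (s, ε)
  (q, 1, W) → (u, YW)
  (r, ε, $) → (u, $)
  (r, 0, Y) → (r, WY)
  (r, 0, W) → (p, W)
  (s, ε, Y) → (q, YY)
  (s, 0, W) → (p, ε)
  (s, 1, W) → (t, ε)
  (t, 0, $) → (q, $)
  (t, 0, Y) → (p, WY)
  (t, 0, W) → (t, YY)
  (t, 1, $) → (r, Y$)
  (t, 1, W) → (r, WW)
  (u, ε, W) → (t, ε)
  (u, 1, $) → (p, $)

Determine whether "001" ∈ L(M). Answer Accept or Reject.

Reject

(p, 001, $)
  ε-move, top $: go to s, push Y$ → (s, 001, Y$)
  ε-move, top Y: go to q, push YY → (q, 001, YY$)
  read 0, top Y: go to s, push W → (s, 01, WY$)
  read 0, top W: go to p, push ε → (p, 1, Y$)
No transition applies at (p, 1, Y$); input not fully consumed.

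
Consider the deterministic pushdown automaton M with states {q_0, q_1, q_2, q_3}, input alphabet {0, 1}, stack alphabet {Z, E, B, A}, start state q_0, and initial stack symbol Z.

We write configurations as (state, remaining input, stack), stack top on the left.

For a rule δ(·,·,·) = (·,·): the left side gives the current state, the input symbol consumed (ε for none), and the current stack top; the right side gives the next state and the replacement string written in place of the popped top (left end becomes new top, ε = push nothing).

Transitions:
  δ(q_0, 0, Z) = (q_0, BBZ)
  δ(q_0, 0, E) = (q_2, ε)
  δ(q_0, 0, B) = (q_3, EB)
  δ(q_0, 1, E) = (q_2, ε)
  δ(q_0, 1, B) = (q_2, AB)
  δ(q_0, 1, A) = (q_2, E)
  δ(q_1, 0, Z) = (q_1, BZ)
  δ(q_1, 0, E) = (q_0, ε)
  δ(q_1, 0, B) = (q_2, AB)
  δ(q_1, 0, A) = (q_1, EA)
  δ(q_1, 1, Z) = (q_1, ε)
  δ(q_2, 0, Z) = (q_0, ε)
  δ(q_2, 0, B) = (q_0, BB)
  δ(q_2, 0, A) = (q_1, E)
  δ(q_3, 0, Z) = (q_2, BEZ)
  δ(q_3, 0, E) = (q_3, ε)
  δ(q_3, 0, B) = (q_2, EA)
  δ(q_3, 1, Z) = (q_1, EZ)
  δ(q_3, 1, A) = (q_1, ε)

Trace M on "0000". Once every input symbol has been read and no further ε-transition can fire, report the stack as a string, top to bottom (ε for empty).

EABZ

(q_0, 0000, Z) ⊢ (q_0, 000, BBZ) ⊢ (q_3, 00, EBBZ) ⊢ (q_3, 0, BBZ) ⊢ (q_2, ε, EABZ)
All input consumed in state q_2 with stack EABZ.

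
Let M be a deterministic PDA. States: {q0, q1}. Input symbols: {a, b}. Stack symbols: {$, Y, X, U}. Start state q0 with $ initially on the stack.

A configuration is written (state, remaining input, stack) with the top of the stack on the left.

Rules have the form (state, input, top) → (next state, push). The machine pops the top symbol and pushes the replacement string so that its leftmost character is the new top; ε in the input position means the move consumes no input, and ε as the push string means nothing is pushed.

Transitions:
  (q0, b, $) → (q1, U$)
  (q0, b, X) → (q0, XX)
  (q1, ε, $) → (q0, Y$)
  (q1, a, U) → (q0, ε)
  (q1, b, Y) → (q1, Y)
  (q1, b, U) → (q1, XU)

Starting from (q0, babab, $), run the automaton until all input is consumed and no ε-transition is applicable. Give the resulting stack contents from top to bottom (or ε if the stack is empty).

(q0, babab, $)
  read b, top $: go to q1, push U$ → (q1, abab, U$)
  read a, top U: go to q0, push ε → (q0, bab, $)
  read b, top $: go to q1, push U$ → (q1, ab, U$)
  read a, top U: go to q0, push ε → (q0, b, $)
  read b, top $: go to q1, push U$ → (q1, ε, U$)
All input consumed in state q1 with stack U$.

U$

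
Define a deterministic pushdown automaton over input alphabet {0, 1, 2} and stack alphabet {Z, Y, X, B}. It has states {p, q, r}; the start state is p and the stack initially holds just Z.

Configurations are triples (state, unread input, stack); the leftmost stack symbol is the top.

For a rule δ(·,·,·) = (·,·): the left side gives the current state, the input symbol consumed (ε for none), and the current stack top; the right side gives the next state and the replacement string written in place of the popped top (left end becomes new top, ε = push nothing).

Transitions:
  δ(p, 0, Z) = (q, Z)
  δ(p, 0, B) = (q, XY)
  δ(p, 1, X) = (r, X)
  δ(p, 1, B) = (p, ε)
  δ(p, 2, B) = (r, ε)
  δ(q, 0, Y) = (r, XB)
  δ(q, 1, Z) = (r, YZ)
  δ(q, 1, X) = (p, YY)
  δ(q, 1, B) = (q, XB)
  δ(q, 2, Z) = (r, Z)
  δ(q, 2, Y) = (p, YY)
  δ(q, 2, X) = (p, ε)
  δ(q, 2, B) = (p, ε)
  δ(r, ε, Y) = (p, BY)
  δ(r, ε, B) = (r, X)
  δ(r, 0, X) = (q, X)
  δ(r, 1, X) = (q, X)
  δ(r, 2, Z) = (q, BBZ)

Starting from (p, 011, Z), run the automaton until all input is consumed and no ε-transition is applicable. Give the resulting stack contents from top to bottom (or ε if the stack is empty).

(p, 011, Z) ⊢ (q, 11, Z) ⊢ (r, 1, YZ) ⊢ (p, 1, BYZ) ⊢ (p, ε, YZ)
All input consumed in state p with stack YZ.

YZ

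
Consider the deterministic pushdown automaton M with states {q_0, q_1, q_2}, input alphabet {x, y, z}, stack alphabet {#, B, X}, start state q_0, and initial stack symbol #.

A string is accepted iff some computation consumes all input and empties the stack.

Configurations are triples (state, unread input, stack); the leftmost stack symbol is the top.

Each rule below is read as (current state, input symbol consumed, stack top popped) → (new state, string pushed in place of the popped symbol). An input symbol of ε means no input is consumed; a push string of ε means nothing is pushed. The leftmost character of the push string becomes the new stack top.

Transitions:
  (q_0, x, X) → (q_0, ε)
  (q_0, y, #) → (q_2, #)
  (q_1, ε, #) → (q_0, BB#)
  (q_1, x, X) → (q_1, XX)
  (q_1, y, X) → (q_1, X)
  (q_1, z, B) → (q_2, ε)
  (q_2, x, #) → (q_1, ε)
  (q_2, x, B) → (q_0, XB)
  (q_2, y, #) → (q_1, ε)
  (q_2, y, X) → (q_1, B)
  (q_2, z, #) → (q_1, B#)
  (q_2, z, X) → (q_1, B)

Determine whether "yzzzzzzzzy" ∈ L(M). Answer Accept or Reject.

(q_0, yzzzzzzzzy, #)
  read y, top #: go to q_2, push # → (q_2, zzzzzzzzy, #)
  read z, top #: go to q_1, push B# → (q_1, zzzzzzzy, B#)
  read z, top B: go to q_2, push ε → (q_2, zzzzzzy, #)
  read z, top #: go to q_1, push B# → (q_1, zzzzzy, B#)
  read z, top B: go to q_2, push ε → (q_2, zzzzy, #)
  read z, top #: go to q_1, push B# → (q_1, zzzy, B#)
  read z, top B: go to q_2, push ε → (q_2, zzy, #)
  read z, top #: go to q_1, push B# → (q_1, zy, B#)
  read z, top B: go to q_2, push ε → (q_2, y, #)
  read y, top #: go to q_1, push ε → (q_1, ε, ε)
All input consumed and the stack is empty.

Accept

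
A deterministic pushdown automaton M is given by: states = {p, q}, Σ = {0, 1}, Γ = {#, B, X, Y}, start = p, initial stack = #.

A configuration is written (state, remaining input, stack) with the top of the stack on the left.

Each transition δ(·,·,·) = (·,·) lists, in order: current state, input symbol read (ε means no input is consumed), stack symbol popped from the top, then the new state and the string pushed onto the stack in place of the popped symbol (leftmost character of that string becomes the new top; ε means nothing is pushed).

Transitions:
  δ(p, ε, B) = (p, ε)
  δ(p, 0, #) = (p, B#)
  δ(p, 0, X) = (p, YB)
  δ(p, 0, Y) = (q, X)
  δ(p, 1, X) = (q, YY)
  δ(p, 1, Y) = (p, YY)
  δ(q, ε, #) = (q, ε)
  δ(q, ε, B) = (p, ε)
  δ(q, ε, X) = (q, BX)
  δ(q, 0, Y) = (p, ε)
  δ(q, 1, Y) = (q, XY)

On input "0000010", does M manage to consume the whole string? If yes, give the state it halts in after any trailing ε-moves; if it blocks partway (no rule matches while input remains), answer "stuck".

stuck

(p, 0000010, #)
  read 0, top #: go to p, push B# → (p, 000010, B#)
  ε-move, top B: go to p, push ε → (p, 000010, #)
  read 0, top #: go to p, push B# → (p, 00010, B#)
  ε-move, top B: go to p, push ε → (p, 00010, #)
  read 0, top #: go to p, push B# → (p, 0010, B#)
  ε-move, top B: go to p, push ε → (p, 0010, #)
  read 0, top #: go to p, push B# → (p, 010, B#)
  ε-move, top B: go to p, push ε → (p, 010, #)
  read 0, top #: go to p, push B# → (p, 10, B#)
  ε-move, top B: go to p, push ε → (p, 10, #)
No transition for (p, 1, top #); M blocks with input 10 remaining.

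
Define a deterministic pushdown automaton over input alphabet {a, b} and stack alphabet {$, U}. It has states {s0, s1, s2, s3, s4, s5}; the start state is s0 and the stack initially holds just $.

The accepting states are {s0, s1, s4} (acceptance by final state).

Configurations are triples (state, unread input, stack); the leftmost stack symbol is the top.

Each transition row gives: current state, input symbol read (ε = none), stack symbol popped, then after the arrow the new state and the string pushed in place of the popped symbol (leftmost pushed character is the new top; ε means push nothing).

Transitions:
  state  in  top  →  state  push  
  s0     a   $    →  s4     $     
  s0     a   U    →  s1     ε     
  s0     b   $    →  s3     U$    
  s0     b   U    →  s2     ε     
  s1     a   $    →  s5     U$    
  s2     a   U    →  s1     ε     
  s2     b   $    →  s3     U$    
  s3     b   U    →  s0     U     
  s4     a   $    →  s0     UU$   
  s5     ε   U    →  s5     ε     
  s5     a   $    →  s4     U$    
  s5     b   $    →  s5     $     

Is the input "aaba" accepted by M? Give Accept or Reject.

Accept

(s0, aaba, $)
  read a, top $: go to s4, push $ → (s4, aba, $)
  read a, top $: go to s0, push UU$ → (s0, ba, UU$)
  read b, top U: go to s2, push ε → (s2, a, U$)
  read a, top U: go to s1, push ε → (s1, ε, $)
All input consumed; state s1 ∈ F.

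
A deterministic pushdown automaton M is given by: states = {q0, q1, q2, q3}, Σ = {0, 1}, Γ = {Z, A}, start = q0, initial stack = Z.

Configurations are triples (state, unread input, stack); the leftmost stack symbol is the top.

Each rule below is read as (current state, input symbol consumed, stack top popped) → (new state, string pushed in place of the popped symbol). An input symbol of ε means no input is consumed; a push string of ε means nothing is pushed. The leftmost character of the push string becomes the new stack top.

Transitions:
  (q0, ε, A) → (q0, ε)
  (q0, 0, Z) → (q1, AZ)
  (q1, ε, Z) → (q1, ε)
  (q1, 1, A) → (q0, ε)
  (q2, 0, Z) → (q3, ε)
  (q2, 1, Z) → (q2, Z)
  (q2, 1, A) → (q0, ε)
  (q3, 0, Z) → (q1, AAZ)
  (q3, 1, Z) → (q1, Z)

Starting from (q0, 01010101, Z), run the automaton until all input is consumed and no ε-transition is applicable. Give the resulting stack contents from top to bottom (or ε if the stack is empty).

Z

(q0, 01010101, Z)
  read 0, top Z: go to q1, push AZ → (q1, 1010101, AZ)
  read 1, top A: go to q0, push ε → (q0, 010101, Z)
  read 0, top Z: go to q1, push AZ → (q1, 10101, AZ)
  read 1, top A: go to q0, push ε → (q0, 0101, Z)
  read 0, top Z: go to q1, push AZ → (q1, 101, AZ)
  read 1, top A: go to q0, push ε → (q0, 01, Z)
  read 0, top Z: go to q1, push AZ → (q1, 1, AZ)
  read 1, top A: go to q0, push ε → (q0, ε, Z)
All input consumed in state q0 with stack Z.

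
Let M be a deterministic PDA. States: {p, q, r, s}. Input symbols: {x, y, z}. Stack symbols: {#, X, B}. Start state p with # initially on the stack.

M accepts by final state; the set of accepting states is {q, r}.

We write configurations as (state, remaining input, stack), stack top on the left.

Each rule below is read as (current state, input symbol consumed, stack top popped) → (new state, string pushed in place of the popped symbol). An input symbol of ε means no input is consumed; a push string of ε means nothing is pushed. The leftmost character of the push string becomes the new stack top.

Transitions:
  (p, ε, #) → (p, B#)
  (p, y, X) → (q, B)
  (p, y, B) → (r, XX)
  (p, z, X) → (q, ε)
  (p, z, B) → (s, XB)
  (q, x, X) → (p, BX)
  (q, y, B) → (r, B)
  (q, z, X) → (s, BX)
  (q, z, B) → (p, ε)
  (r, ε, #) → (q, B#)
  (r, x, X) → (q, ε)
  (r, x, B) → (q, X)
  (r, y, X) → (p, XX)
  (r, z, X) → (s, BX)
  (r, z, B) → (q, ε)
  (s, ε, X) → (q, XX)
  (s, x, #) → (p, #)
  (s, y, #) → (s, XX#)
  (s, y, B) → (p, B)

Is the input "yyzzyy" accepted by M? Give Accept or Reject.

Accept

(p, yyzzyy, #)
  ε-move, top #: go to p, push B# → (p, yyzzyy, B#)
  read y, top B: go to r, push XX → (r, yzzyy, XX#)
  read y, top X: go to p, push XX → (p, zzyy, XXX#)
  read z, top X: go to q, push ε → (q, zyy, XX#)
  read z, top X: go to s, push BX → (s, yy, BXX#)
  read y, top B: go to p, push B → (p, y, BXX#)
  read y, top B: go to r, push XX → (r, ε, XXXX#)
All input consumed; state r ∈ F.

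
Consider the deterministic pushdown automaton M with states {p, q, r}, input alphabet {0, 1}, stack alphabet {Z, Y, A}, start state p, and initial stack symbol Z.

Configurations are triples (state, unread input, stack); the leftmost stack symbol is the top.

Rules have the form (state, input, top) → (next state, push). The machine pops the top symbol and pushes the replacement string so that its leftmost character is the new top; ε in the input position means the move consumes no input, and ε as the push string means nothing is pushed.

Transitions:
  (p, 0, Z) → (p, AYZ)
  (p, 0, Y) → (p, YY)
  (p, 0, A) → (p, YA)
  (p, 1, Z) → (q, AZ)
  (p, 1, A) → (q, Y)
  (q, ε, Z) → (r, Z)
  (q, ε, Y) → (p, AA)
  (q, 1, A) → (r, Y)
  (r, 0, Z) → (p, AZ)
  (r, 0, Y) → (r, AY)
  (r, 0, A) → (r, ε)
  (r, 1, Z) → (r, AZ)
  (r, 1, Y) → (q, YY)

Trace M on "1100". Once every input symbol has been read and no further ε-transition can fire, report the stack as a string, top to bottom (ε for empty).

(p, 1100, Z) ⊢ (q, 100, AZ) ⊢ (r, 00, YZ) ⊢ (r, 0, AYZ) ⊢ (r, ε, YZ)
All input consumed in state r with stack YZ.

YZ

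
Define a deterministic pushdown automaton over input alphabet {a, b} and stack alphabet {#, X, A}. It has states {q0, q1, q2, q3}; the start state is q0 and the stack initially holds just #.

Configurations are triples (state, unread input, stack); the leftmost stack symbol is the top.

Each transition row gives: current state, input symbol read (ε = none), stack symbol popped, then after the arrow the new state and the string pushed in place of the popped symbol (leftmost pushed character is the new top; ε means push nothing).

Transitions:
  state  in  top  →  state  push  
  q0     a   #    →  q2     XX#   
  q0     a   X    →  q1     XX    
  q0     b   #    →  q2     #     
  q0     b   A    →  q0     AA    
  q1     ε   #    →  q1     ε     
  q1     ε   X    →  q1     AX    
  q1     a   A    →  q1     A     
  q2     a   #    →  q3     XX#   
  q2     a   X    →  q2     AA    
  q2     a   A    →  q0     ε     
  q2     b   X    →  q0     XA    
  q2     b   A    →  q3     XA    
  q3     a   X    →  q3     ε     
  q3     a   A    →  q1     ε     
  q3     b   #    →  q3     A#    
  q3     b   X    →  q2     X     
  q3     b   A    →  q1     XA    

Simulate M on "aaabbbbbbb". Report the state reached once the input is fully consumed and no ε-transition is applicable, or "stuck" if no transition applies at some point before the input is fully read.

q0

(q0, aaabbbbbbb, #)
  read a, top #: go to q2, push XX# → (q2, aabbbbbbb, XX#)
  read a, top X: go to q2, push AA → (q2, abbbbbbb, AAX#)
  read a, top A: go to q0, push ε → (q0, bbbbbbb, AX#)
  read b, top A: go to q0, push AA → (q0, bbbbbb, AAX#)
  read b, top A: go to q0, push AA → (q0, bbbbb, AAAX#)
  read b, top A: go to q0, push AA → (q0, bbbb, AAAAX#)
  read b, top A: go to q0, push AA → (q0, bbb, AAAAAX#)
  read b, top A: go to q0, push AA → (q0, bb, AAAAAAX#)
  read b, top A: go to q0, push AA → (q0, b, AAAAAAAX#)
  read b, top A: go to q0, push AA → (q0, ε, AAAAAAAAX#)
All input consumed; M is in state q0.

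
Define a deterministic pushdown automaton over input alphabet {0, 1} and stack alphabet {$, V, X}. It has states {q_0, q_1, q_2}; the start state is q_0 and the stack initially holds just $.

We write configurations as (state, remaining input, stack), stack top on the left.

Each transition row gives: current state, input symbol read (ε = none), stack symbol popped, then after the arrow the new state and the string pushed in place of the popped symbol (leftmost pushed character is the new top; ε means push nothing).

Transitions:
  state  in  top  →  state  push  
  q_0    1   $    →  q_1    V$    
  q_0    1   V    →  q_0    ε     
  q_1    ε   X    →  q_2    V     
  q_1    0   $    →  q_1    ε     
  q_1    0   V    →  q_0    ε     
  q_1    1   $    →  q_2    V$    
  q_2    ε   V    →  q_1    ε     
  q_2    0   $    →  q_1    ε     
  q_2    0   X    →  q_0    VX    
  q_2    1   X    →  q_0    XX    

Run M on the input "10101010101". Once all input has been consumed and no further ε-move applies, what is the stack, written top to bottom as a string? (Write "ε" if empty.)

(q_0, 10101010101, $)
  read 1, top $: go to q_1, push V$ → (q_1, 0101010101, V$)
  read 0, top V: go to q_0, push ε → (q_0, 101010101, $)
  read 1, top $: go to q_1, push V$ → (q_1, 01010101, V$)
  read 0, top V: go to q_0, push ε → (q_0, 1010101, $)
  read 1, top $: go to q_1, push V$ → (q_1, 010101, V$)
  read 0, top V: go to q_0, push ε → (q_0, 10101, $)
  read 1, top $: go to q_1, push V$ → (q_1, 0101, V$)
  read 0, top V: go to q_0, push ε → (q_0, 101, $)
  read 1, top $: go to q_1, push V$ → (q_1, 01, V$)
  read 0, top V: go to q_0, push ε → (q_0, 1, $)
  read 1, top $: go to q_1, push V$ → (q_1, ε, V$)
All input consumed in state q_1 with stack V$.

V$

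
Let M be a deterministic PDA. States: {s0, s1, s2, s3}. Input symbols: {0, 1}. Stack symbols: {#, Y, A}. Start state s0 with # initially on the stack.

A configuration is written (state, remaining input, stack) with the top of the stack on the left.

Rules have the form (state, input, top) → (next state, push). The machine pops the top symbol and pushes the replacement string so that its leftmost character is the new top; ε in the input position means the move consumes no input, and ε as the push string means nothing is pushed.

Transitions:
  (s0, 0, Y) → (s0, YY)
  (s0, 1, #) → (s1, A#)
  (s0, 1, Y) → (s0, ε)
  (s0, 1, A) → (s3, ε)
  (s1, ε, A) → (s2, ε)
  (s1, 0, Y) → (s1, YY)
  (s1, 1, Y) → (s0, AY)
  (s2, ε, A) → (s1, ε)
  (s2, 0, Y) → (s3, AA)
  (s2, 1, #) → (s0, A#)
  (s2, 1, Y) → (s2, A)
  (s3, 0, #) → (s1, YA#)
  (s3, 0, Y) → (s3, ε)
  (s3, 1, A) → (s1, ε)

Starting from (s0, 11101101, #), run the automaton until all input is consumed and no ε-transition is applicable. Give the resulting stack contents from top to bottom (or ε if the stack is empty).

#

(s0, 11101101, #)
  read 1, top #: go to s1, push A# → (s1, 1101101, A#)
  ε-move, top A: go to s2, push ε → (s2, 1101101, #)
  read 1, top #: go to s0, push A# → (s0, 101101, A#)
  read 1, top A: go to s3, push ε → (s3, 01101, #)
  read 0, top #: go to s1, push YA# → (s1, 1101, YA#)
  read 1, top Y: go to s0, push AY → (s0, 101, AYA#)
  read 1, top A: go to s3, push ε → (s3, 01, YA#)
  read 0, top Y: go to s3, push ε → (s3, 1, A#)
  read 1, top A: go to s1, push ε → (s1, ε, #)
All input consumed in state s1 with stack #.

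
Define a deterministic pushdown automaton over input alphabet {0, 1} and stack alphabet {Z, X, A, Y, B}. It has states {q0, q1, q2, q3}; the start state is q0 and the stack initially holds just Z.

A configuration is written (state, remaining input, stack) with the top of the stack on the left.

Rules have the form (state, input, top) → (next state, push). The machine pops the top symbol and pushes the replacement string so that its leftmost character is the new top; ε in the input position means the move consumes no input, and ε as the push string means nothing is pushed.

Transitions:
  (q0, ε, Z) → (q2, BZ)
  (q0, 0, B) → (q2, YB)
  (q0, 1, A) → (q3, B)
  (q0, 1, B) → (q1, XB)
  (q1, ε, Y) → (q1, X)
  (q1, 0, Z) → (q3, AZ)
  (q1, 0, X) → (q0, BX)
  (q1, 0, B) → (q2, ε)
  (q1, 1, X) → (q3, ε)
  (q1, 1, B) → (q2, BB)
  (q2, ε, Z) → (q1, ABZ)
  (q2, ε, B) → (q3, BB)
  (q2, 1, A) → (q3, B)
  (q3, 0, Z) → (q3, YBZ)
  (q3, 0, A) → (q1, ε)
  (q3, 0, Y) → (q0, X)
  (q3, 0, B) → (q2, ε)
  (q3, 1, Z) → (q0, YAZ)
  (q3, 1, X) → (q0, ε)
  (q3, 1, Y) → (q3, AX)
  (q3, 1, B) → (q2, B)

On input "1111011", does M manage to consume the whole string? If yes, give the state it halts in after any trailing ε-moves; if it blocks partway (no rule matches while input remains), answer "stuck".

(q0, 1111011, Z) ⊢ (q2, 1111011, BZ) ⊢ (q3, 1111011, BBZ) ⊢ (q2, 111011, BBZ) ⊢ (q3, 111011, BBBZ) ⊢ (q2, 11011, BBBZ) ⊢ (q3, 11011, BBBBZ) ⊢ (q2, 1011, BBBBZ) ⊢ (q3, 1011, BBBBBZ) ⊢ (q2, 011, BBBBBZ) ⊢ (q3, 011, BBBBBBZ) ⊢ (q2, 11, BBBBBZ) ⊢ (q3, 11, BBBBBBZ) ⊢ (q2, 1, BBBBBBZ) ⊢ (q3, 1, BBBBBBBZ) ⊢ (q2, ε, BBBBBBBZ) ⊢ (q3, ε, BBBBBBBBZ)
All input consumed; M is in state q3.

q3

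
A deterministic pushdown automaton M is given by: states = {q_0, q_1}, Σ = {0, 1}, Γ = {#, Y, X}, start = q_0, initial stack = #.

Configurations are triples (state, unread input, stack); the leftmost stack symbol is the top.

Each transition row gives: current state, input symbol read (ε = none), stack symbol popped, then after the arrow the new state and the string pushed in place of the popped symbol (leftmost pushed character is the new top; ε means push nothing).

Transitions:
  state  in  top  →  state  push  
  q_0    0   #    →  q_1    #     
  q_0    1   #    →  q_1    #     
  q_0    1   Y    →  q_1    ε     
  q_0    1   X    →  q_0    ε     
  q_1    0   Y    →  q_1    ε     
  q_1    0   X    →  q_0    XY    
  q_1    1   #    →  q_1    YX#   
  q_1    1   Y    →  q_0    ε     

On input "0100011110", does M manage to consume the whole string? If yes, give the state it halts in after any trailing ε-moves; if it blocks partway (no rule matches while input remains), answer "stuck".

stuck

(q_0, 0100011110, #)
  read 0, top #: go to q_1, push # → (q_1, 100011110, #)
  read 1, top #: go to q_1, push YX# → (q_1, 00011110, YX#)
  read 0, top Y: go to q_1, push ε → (q_1, 0011110, X#)
  read 0, top X: go to q_0, push XY → (q_0, 011110, XY#)
No transition for (q_0, 0, top X); M blocks with input 011110 remaining.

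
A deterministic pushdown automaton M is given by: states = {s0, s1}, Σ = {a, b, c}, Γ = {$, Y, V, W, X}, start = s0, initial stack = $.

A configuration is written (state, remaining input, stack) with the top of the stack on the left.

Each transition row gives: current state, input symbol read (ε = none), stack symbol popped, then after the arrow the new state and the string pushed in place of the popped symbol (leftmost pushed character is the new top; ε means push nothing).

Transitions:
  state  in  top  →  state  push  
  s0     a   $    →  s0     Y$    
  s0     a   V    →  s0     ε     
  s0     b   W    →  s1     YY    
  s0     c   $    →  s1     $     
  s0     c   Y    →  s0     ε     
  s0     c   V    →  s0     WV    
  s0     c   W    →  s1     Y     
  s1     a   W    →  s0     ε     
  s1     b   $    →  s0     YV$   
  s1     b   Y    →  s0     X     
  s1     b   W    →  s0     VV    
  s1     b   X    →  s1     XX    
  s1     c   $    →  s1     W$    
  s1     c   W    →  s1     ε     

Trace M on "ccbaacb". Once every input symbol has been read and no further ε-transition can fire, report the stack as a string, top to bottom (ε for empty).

(s0, ccbaacb, $)
  read c, top $: go to s1, push $ → (s1, cbaacb, $)
  read c, top $: go to s1, push W$ → (s1, baacb, W$)
  read b, top W: go to s0, push VV → (s0, aacb, VV$)
  read a, top V: go to s0, push ε → (s0, acb, V$)
  read a, top V: go to s0, push ε → (s0, cb, $)
  read c, top $: go to s1, push $ → (s1, b, $)
  read b, top $: go to s0, push YV$ → (s0, ε, YV$)
All input consumed in state s0 with stack YV$.

YV$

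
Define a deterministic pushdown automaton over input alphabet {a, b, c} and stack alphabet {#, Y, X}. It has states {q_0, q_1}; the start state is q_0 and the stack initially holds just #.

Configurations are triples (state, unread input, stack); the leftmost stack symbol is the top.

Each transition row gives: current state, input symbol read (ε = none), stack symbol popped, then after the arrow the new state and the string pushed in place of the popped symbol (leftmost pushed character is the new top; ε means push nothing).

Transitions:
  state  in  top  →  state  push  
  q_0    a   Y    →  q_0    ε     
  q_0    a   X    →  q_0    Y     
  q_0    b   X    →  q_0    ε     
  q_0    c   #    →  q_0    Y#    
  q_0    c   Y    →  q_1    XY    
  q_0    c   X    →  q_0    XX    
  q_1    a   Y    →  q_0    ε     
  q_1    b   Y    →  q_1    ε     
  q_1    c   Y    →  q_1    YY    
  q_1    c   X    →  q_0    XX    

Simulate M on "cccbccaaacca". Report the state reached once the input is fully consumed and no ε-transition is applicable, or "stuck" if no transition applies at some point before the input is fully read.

q_0

(q_0, cccbccaaacca, #) ⊢ (q_0, ccbccaaacca, Y#) ⊢ (q_1, cbccaaacca, XY#) ⊢ (q_0, bccaaacca, XXY#) ⊢ (q_0, ccaaacca, XY#) ⊢ (q_0, caaacca, XXY#) ⊢ (q_0, aaacca, XXXY#) ⊢ (q_0, aacca, YXXY#) ⊢ (q_0, acca, XXY#) ⊢ (q_0, cca, YXY#) ⊢ (q_1, ca, XYXY#) ⊢ (q_0, a, XXYXY#) ⊢ (q_0, ε, YXYXY#)
All input consumed; M is in state q_0.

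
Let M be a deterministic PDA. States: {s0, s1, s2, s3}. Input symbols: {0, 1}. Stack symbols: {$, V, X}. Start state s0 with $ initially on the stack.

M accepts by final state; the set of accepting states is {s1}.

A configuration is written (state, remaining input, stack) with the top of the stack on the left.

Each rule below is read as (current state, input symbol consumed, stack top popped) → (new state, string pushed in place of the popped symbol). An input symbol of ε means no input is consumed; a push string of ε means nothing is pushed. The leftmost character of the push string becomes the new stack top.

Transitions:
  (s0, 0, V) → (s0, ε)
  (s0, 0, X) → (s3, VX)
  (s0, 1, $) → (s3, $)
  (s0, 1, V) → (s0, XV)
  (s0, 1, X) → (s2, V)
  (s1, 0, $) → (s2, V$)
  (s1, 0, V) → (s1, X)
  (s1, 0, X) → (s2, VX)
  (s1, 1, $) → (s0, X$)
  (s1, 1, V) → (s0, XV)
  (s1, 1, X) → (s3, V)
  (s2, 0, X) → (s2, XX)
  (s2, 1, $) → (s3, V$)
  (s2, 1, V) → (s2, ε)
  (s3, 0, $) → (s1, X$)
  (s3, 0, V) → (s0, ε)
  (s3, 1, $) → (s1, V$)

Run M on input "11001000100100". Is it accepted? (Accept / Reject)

Reject

(s0, 11001000100100, $)
  read 1, top $: go to s3, push $ → (s3, 1001000100100, $)
  read 1, top $: go to s1, push V$ → (s1, 001000100100, V$)
  read 0, top V: go to s1, push X → (s1, 01000100100, X$)
  read 0, top X: go to s2, push VX → (s2, 1000100100, VX$)
  read 1, top V: go to s2, push ε → (s2, 000100100, X$)
  read 0, top X: go to s2, push XX → (s2, 00100100, XX$)
  read 0, top X: go to s2, push XX → (s2, 0100100, XXX$)
  read 0, top X: go to s2, push XX → (s2, 100100, XXXX$)
No transition applies at (s2, 100100, XXXX$); input not fully consumed.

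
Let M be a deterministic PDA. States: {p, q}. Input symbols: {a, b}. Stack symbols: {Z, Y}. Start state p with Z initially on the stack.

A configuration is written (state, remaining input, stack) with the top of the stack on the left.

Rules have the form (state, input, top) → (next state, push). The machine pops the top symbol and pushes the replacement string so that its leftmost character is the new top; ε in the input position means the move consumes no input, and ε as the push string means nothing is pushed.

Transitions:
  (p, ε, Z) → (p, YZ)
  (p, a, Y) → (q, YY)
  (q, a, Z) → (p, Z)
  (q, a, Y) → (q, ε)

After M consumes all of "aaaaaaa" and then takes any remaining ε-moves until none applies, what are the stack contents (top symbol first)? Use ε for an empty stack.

Z

(p, aaaaaaa, Z) ⊢ (p, aaaaaaa, YZ) ⊢ (q, aaaaaa, YYZ) ⊢ (q, aaaaa, YZ) ⊢ (q, aaaa, Z) ⊢ (p, aaa, Z) ⊢ (p, aaa, YZ) ⊢ (q, aa, YYZ) ⊢ (q, a, YZ) ⊢ (q, ε, Z)
All input consumed in state q with stack Z.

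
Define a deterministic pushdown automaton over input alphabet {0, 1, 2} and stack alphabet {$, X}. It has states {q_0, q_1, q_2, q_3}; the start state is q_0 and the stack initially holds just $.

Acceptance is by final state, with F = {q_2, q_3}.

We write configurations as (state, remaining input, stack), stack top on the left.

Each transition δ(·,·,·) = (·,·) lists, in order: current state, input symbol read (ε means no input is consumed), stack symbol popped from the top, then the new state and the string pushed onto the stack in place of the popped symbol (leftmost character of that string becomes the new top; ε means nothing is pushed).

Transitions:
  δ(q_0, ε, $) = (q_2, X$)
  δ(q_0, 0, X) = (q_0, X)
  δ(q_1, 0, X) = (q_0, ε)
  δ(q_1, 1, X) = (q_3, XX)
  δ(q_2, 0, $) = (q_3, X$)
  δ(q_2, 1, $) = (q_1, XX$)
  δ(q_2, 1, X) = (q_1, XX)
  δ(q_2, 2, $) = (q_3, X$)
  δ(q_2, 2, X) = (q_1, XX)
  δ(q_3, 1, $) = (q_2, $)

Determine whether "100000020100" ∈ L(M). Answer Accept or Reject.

(q_0, 100000020100, $) ⊢ (q_2, 100000020100, X$) ⊢ (q_1, 00000020100, XX$) ⊢ (q_0, 0000020100, X$) ⊢ (q_0, 000020100, X$) ⊢ (q_0, 00020100, X$) ⊢ (q_0, 0020100, X$) ⊢ (q_0, 020100, X$) ⊢ (q_0, 20100, X$)
No transition applies at (q_0, 20100, X$); input not fully consumed.

Reject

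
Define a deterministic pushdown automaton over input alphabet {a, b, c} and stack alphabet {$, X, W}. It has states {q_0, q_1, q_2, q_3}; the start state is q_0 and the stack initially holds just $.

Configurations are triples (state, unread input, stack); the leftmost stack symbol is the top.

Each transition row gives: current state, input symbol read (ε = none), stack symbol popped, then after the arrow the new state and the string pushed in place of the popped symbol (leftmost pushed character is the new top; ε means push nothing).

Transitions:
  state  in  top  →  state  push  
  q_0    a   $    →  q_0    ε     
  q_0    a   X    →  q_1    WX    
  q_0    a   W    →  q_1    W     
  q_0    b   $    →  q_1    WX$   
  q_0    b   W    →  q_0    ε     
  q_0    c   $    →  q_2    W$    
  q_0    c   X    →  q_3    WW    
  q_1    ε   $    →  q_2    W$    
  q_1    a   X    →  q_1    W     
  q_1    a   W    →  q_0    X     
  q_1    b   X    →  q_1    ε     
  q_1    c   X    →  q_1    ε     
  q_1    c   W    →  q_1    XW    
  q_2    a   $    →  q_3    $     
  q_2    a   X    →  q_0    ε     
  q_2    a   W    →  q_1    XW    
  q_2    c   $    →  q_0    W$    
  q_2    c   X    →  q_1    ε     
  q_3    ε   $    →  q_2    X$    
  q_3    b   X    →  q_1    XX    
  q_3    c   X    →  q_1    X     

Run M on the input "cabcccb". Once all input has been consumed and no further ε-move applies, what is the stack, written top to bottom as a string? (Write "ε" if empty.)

W$

(q_0, cabcccb, $)
  read c, top $: go to q_2, push W$ → (q_2, abcccb, W$)
  read a, top W: go to q_1, push XW → (q_1, bcccb, XW$)
  read b, top X: go to q_1, push ε → (q_1, cccb, W$)
  read c, top W: go to q_1, push XW → (q_1, ccb, XW$)
  read c, top X: go to q_1, push ε → (q_1, cb, W$)
  read c, top W: go to q_1, push XW → (q_1, b, XW$)
  read b, top X: go to q_1, push ε → (q_1, ε, W$)
All input consumed in state q_1 with stack W$.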